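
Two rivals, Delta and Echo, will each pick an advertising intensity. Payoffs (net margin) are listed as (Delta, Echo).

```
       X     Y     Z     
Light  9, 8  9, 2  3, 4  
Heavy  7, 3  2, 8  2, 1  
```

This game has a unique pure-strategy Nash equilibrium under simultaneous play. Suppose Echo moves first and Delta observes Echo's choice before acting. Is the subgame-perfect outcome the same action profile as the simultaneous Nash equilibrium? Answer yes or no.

Delta best-responds to each possible Echo move:
- X: BR = Light, leader payoff 8.
- Y: BR = Light, leader payoff 2.
- Z: BR = Light, leader payoff 4.
Among 8, 2, 4, the best is 8 at X. Subgame-perfect outcome: (Light, X) with payoffs (9, 8).
Now find the simultaneous Nash equilibrium.
Delta's best replies: X→Light; Y→Light; Z→Light.
Echo's best replies: Light→X; Heavy→Y.
The unique mutual best reply is (Light, X), giving (9, 8).
Sequential outcome (Light, X) coincides with the Nash profile (Light, X).

yes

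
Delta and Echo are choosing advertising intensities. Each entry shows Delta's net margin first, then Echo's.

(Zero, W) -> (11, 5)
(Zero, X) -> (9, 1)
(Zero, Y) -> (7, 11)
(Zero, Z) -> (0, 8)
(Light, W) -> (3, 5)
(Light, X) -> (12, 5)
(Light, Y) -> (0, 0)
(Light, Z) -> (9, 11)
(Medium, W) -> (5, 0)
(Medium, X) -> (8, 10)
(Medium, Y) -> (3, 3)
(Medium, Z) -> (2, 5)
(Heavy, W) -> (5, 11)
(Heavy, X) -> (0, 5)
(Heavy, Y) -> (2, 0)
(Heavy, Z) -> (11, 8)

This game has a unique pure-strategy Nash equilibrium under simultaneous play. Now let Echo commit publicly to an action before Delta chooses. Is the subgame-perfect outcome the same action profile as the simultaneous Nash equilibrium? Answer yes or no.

Solve by backward induction (Echo leads).
- W: BR = Zero, leader payoff 5.
- X: BR = Light, leader payoff 5.
- Y: BR = Zero, leader payoff 11.
- Z: BR = Heavy, leader payoff 8.
Among 5, 5, 11, 8, the best is 11 at Y. Subgame-perfect outcome: (Zero, Y) with payoffs (7, 11).
For the simultaneous game, intersect best replies.
Delta's best replies: W→Zero; X→Light; Y→Zero; Z→Heavy.
Echo's best replies: Zero→Y; Light→Z; Medium→X; Heavy→W.
Only (Zero, Y) has each player best-responding; Nash payoffs (7, 11).
Sequential outcome (Zero, Y) coincides with the Nash profile (Zero, Y).

yes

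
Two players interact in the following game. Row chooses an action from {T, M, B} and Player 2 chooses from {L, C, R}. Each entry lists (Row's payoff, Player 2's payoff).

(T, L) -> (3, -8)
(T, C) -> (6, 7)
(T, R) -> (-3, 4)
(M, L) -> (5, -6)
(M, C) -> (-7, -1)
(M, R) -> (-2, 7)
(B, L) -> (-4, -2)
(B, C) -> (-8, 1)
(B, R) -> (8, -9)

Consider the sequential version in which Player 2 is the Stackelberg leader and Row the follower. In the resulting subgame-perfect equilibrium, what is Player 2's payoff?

7

Row best-responds to each possible Player 2 move:
- L: BR = M, leader payoff -6.
- C: BR = T, leader payoff 7.
- R: BR = B, leader payoff -9.
Among -6, 7, -9, the best is 7 at C. Subgame-perfect outcome: (T, C) with payoffs (6, 7).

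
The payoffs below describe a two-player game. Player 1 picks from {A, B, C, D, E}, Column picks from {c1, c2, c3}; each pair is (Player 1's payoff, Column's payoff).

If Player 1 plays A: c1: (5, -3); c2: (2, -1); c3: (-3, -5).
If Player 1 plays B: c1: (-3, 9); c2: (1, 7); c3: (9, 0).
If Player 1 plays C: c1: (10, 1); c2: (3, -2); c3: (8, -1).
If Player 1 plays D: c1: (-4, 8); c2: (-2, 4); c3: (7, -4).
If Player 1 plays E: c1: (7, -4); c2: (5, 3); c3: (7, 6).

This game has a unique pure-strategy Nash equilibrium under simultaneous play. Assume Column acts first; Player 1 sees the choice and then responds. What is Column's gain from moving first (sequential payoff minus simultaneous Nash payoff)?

Backward induction with Column moving first.
- c1 → Player 1 plays C (best of 5, -3, 10, -4, 7); Column gets 1.
- c2 → Player 1 plays E (best of 2, 1, 3, -2, 5); Column gets 3.
- c3 → Player 1 plays B (best of -3, 9, 8, 7, 7); Column gets 0.
Column's induced payoffs are 1, 3, 0, so Column commits to c2. Subgame-perfect outcome: (E, c2) with payoffs (5, 3).
Under simultaneous play:
Player 1's best replies: c1→C; c2→E; c3→B.
Column's best replies: A→c2; B→c1; C→c1; D→c1; E→c3.
The unique mutual best reply is (C, c1), giving (10, 1).
Column's commitment gain: 3 − 1 = 2.

2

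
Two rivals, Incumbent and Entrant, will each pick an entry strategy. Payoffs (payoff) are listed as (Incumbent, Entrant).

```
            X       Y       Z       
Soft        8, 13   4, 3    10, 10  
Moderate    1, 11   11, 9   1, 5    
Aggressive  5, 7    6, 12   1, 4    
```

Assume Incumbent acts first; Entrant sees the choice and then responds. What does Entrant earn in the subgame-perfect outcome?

13

Entrant best-responds to each possible Incumbent move:
- Soft: Entrant compares 13, 3, 10 and picks X; Incumbent would get 8.
- Moderate: Entrant compares 11, 9, 5 and picks X; Incumbent would get 1.
- Aggressive: Entrant compares 7, 12, 4 and picks Y; Incumbent would get 6.
Among 8, 1, 6, the best is 8 at Soft. Subgame-perfect outcome: (Soft, X) with payoffs (8, 13).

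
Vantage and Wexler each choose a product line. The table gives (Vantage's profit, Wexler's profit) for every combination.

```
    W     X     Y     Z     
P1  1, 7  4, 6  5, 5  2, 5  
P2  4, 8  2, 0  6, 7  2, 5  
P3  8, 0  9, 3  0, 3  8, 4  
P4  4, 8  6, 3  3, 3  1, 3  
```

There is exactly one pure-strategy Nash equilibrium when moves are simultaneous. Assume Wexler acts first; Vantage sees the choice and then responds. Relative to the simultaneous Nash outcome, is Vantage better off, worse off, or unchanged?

worse off

Work backward from Vantage's decision.
- W → Vantage plays P3 (best of 1, 4, 8, 4); Wexler gets 0.
- X → Vantage plays P3 (best of 4, 2, 9, 6); Wexler gets 3.
- Y → Vantage plays P2 (best of 5, 6, 0, 3); Wexler gets 7.
- Z → Vantage plays P3 (best of 2, 2, 8, 1); Wexler gets 4.
Wexler's induced payoffs are 0, 3, 7, 4, so Wexler commits to Y. Subgame-perfect outcome: (P2, Y) with payoffs (6, 7).
Now find the simultaneous Nash equilibrium.
Vantage's best replies: W→P3; X→P3; Y→P2; Z→P3.
Wexler's best replies: P1→W; P2→W; P3→Z; P4→W.
Only (P3, Z) has each player best-responding; Nash payoffs (8, 4).
Vantage earns 6 sequentially versus 8 at the Nash outcome: worse off.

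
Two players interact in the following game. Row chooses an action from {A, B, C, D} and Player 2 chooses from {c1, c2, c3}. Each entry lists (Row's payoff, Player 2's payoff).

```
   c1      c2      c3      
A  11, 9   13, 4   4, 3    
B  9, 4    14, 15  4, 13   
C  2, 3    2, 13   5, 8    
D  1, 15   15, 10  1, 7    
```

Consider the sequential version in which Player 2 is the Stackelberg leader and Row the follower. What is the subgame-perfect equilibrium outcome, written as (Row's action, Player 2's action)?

(D, c2)

Row best-responds to each possible Player 2 move:
- c1: BR = A, leader payoff 9.
- c2: BR = D, leader payoff 10.
- c3: BR = C, leader payoff 8.
Player 2's induced payoffs are 9, 10, 8, so Player 2 commits to c2. Subgame-perfect outcome: (D, c2) with payoffs (15, 10).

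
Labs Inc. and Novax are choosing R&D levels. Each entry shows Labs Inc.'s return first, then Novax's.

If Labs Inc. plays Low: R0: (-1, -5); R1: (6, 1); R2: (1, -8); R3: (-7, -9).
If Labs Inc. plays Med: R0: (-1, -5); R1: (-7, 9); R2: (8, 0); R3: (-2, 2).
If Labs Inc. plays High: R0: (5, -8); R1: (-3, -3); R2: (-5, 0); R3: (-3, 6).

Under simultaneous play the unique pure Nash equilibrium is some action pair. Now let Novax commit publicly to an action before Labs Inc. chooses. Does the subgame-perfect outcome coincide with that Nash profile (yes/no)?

no

Work backward from Labs Inc.'s decision.
- R0: Labs Inc. compares -1, -1, 5 and picks High; Novax would get -8.
- R1: Labs Inc. compares 6, -7, -3 and picks Low; Novax would get 1.
- R2: Labs Inc. compares 1, 8, -5 and picks Med; Novax would get 0.
- R3: Labs Inc. compares -7, -2, -3 and picks Med; Novax would get 2.
Among -8, 1, 0, 2, the best is 2 at R3. Subgame-perfect outcome: (Med, R3) with payoffs (-2, 2).
For the simultaneous game, intersect best replies.
Labs Inc.'s best replies: R0→High; R1→Low; R2→Med; R3→Med.
Novax's best replies: Low→R1; Med→R1; High→R3.
The unique mutual best reply is (Low, R1), giving (6, 1).
Sequential outcome (Med, R3) differs from the Nash profile (Low, R1).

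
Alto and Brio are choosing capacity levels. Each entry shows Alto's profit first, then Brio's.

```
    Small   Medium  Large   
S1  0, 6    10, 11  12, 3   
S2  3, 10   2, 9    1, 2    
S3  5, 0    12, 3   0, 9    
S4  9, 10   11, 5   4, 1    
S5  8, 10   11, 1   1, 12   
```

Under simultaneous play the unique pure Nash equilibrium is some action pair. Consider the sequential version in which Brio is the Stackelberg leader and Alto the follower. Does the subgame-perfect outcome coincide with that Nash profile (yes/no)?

yes

Alto best-responds to each possible Brio move:
- Small: Alto compares 0, 3, 5, 9, 8 and picks S4; Brio would get 10.
- Medium: Alto compares 10, 2, 12, 11, 11 and picks S3; Brio would get 3.
- Large: Alto compares 12, 1, 0, 4, 1 and picks S1; Brio would get 3.
Brio's induced payoffs are 10, 3, 3, so Brio commits to Small. Subgame-perfect outcome: (S4, Small) with payoffs (9, 10).
For the simultaneous game, intersect best replies.
Alto's best replies: Small→S4; Medium→S3; Large→S1.
Brio's best replies: S1→Medium; S2→Small; S3→Large; S4→Small; S5→Large.
The unique mutual best reply is (S4, Small), giving (9, 10).
Sequential outcome (S4, Small) coincides with the Nash profile (S4, Small).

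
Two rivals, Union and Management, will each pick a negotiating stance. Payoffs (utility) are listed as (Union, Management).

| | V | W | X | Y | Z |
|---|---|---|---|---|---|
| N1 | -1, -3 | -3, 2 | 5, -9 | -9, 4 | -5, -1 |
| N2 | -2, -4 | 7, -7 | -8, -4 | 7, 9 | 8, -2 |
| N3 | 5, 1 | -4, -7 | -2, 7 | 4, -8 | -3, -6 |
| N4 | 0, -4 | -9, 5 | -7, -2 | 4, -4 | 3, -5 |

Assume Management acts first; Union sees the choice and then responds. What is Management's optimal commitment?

Work backward from Union's decision.
- V: BR = N3, leader payoff 1.
- W: BR = N2, leader payoff -7.
- X: BR = N1, leader payoff -9.
- Y: BR = N2, leader payoff 9.
- Z: BR = N2, leader payoff -2.
Management's induced payoffs are 1, -7, -9, 9, -2, so Management commits to Y. Subgame-perfect outcome: (N2, Y) with payoffs (7, 9).

Y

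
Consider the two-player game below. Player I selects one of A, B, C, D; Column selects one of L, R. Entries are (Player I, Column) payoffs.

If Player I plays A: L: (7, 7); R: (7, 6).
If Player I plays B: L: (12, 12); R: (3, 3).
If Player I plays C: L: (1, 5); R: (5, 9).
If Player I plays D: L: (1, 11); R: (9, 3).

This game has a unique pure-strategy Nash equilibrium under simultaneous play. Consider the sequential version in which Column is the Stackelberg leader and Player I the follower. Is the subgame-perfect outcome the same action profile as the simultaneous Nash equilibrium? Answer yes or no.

yes

Work backward from Player I's decision.
- L: BR = B, leader payoff 12.
- R: BR = D, leader payoff 3.
Column's induced payoffs are 12, 3, so Column commits to L. Subgame-perfect outcome: (B, L) with payoffs (12, 12).
For the simultaneous game, intersect best replies.
Player I's best replies: L→B; R→D.
Column's best replies: A→L; B→L; C→R; D→L.
The unique mutual best reply is (B, L), giving (12, 12).
Sequential outcome (B, L) coincides with the Nash profile (B, L).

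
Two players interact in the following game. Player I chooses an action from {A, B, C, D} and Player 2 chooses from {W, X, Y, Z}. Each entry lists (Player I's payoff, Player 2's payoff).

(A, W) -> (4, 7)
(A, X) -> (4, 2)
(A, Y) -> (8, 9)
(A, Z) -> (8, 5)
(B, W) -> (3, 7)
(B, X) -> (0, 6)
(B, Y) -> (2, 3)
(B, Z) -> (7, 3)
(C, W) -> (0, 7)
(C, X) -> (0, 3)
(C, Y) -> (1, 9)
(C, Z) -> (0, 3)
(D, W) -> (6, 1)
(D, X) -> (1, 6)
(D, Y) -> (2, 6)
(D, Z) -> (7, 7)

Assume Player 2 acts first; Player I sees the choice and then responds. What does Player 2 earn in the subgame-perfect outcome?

9

Work backward from Player I's decision.
- W: BR = D, leader payoff 1.
- X: BR = A, leader payoff 2.
- Y: BR = A, leader payoff 9.
- Z: BR = A, leader payoff 5.
Among 1, 2, 9, 5, the best is 9 at Y. Subgame-perfect outcome: (A, Y) with payoffs (8, 9).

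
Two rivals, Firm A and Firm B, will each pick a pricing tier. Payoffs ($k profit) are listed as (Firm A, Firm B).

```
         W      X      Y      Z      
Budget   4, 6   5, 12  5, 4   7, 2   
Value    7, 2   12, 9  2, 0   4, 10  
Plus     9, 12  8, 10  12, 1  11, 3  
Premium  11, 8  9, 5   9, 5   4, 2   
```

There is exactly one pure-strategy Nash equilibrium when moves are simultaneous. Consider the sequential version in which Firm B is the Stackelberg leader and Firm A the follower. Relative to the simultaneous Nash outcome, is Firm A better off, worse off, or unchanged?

better off

Work backward from Firm A's decision.
- W: Firm A compares 4, 7, 9, 11 and picks Premium; Firm B would get 8.
- X: Firm A compares 5, 12, 8, 9 and picks Value; Firm B would get 9.
- Y: Firm A compares 5, 2, 12, 9 and picks Plus; Firm B would get 1.
- Z: Firm A compares 7, 4, 11, 4 and picks Plus; Firm B would get 3.
Maximizing over 8, 9, 1, 3, Firm B chooses X. Subgame-perfect outcome: (Value, X) with payoffs (12, 9).
Now find the simultaneous Nash equilibrium.
Firm A's best replies: W→Premium; X→Value; Y→Plus; Z→Plus.
Firm B's best replies: Budget→X; Value→Z; Plus→W; Premium→W.
Only (Premium, W) has each player best-responding; Nash payoffs (11, 8).
Firm A earns 12 sequentially versus 11 at the Nash outcome: better off.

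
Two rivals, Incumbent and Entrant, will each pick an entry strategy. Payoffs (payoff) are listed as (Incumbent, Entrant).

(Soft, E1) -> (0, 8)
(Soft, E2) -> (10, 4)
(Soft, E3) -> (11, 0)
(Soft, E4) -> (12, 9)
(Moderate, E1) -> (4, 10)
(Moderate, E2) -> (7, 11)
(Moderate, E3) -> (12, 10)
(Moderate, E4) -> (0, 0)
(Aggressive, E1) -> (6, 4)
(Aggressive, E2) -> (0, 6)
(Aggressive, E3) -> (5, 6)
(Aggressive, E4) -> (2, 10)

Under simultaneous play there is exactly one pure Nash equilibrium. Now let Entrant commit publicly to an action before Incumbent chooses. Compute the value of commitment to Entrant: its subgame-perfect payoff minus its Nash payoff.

1

Backward induction with Entrant moving first.
- E1: Incumbent compares 0, 4, 6 and picks Aggressive; Entrant would get 4.
- E2: Incumbent compares 10, 7, 0 and picks Soft; Entrant would get 4.
- E3: Incumbent compares 11, 12, 5 and picks Moderate; Entrant would get 10.
- E4: Incumbent compares 12, 0, 2 and picks Soft; Entrant would get 9.
Among 4, 4, 10, 9, the best is 10 at E3. Subgame-perfect outcome: (Moderate, E3) with payoffs (12, 10).
Now find the simultaneous Nash equilibrium.
Incumbent's best replies: E1→Aggressive; E2→Soft; E3→Moderate; E4→Soft.
Entrant's best replies: Soft→E4; Moderate→E2; Aggressive→E4.
The unique mutual best reply is (Soft, E4), giving (12, 9).
Entrant's commitment gain: 10 − 9 = 1.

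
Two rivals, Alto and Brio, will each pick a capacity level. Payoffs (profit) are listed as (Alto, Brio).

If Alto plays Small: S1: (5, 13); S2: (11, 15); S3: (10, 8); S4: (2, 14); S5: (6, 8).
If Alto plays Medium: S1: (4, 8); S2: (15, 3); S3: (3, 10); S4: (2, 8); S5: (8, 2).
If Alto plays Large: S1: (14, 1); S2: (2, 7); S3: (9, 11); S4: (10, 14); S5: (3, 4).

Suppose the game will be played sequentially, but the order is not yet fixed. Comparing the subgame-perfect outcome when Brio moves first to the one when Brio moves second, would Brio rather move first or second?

second

If Alto leads: Brio's best replies are Small→S2, Medium→S3, Large→S4; Alto's induced payoffs 11, 3, 10; outcome (Small, S2), payoffs (11, 15).
If Brio leads: Alto's best replies are S1→Large, S2→Medium, S3→Small, S4→Large, S5→Medium; Brio's induced payoffs 1, 3, 8, 14, 2; outcome (Large, S4), payoffs (10, 14).
Brio gets 14 moving first and 15 moving second, so Brio prefers to move second.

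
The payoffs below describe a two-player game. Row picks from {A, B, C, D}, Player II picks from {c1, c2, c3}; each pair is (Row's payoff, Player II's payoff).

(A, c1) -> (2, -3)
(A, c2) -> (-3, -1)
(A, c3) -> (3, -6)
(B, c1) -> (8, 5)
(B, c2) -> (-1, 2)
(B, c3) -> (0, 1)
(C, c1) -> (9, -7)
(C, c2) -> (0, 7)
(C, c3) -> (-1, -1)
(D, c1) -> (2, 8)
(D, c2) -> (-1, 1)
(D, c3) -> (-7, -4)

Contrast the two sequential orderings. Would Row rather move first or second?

first

If Row leads: Player II's best replies are A→c2, B→c1, C→c2, D→c1; Row's induced payoffs -3, 8, 0, 2; outcome (B, c1), payoffs (8, 5).
If Player II leads: Row's best replies are c1→C, c2→C, c3→A; Player II's induced payoffs -7, 7, -6; outcome (C, c2), payoffs (0, 7).
Row gets 8 moving first and 0 moving second, so Row prefers to move first.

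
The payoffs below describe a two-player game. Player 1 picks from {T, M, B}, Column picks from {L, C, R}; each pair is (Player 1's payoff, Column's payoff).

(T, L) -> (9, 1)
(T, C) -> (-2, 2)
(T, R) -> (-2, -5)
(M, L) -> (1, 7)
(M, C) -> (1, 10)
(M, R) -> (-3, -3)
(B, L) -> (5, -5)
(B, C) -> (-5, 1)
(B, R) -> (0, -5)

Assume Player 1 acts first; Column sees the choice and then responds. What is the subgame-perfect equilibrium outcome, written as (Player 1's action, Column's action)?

Solve by backward induction (Player 1 leads).
- T → Column plays C (best of 1, 2, -5); Player 1 gets -2.
- M → Column plays C (best of 7, 10, -3); Player 1 gets 1.
- B → Column plays C (best of -5, 1, -5); Player 1 gets -5.
Player 1's induced payoffs are -2, 1, -5, so Player 1 commits to M. Subgame-perfect outcome: (M, C) with payoffs (1, 10).

(M, C)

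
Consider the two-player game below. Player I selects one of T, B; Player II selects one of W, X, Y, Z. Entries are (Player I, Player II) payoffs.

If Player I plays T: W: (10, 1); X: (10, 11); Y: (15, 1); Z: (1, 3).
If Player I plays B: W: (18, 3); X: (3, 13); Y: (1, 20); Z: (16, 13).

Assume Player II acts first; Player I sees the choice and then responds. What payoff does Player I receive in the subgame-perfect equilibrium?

16

Work backward from Player I's decision.
- W → Player I plays B (best of 10, 18); Player II gets 3.
- X → Player I plays T (best of 10, 3); Player II gets 11.
- Y → Player I plays T (best of 15, 1); Player II gets 1.
- Z → Player I plays B (best of 1, 16); Player II gets 13.
Player II's induced payoffs are 3, 11, 1, 13, so Player II commits to Z. Subgame-perfect outcome: (B, Z) with payoffs (16, 13).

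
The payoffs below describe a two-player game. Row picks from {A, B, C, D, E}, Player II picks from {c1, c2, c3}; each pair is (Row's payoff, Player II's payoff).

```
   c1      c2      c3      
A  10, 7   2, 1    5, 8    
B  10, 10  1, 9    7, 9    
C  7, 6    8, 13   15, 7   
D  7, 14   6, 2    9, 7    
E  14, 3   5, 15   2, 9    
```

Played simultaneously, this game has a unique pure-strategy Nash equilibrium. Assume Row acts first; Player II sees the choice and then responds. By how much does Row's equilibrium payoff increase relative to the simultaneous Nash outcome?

2

Solve by backward induction (Row leads).
- A: BR = c3, leader payoff 5.
- B: BR = c1, leader payoff 10.
- C: BR = c2, leader payoff 8.
- D: BR = c1, leader payoff 7.
- E: BR = c2, leader payoff 5.
Maximizing over 5, 10, 8, 7, 5, Row chooses B. Subgame-perfect outcome: (B, c1) with payoffs (10, 10).
Under simultaneous play:
Row's best replies: c1→E; c2→C; c3→C.
Player II's best replies: A→c3; B→c1; C→c2; D→c1; E→c2.
The unique mutual best reply is (C, c2), giving (8, 13).
Row's commitment gain: 10 − 8 = 2.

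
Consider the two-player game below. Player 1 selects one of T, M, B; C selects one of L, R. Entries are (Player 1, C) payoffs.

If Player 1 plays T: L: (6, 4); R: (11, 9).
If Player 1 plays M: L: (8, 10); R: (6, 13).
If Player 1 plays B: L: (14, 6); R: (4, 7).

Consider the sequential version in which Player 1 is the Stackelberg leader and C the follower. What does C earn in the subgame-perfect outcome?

C best-responds to each possible Player 1 move:
- T: C compares 4, 9 and picks R; Player 1 would get 11.
- M: C compares 10, 13 and picks R; Player 1 would get 6.
- B: C compares 6, 7 and picks R; Player 1 would get 4.
Player 1's induced payoffs are 11, 6, 4, so Player 1 commits to T. Subgame-perfect outcome: (T, R) with payoffs (11, 9).

9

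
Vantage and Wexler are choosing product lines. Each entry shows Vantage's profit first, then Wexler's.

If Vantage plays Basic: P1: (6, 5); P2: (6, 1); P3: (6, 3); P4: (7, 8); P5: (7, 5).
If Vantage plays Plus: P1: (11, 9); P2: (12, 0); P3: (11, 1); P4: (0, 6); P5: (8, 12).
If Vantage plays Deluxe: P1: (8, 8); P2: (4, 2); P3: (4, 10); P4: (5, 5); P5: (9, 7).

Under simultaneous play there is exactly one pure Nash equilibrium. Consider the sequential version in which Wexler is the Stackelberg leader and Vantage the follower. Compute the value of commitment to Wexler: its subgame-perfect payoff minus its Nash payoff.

1

Vantage best-responds to each possible Wexler move:
- P1: BR = Plus, leader payoff 9.
- P2: BR = Plus, leader payoff 0.
- P3: BR = Plus, leader payoff 1.
- P4: BR = Basic, leader payoff 8.
- P5: BR = Deluxe, leader payoff 7.
Maximizing over 9, 0, 1, 8, 7, Wexler chooses P1. Subgame-perfect outcome: (Plus, P1) with payoffs (11, 9).
Under simultaneous play:
Vantage's best replies: P1→Plus; P2→Plus; P3→Plus; P4→Basic; P5→Deluxe.
Wexler's best replies: Basic→P4; Plus→P5; Deluxe→P3.
The unique mutual best reply is (Basic, P4), giving (7, 8).
Wexler's commitment gain: 9 − 8 = 1.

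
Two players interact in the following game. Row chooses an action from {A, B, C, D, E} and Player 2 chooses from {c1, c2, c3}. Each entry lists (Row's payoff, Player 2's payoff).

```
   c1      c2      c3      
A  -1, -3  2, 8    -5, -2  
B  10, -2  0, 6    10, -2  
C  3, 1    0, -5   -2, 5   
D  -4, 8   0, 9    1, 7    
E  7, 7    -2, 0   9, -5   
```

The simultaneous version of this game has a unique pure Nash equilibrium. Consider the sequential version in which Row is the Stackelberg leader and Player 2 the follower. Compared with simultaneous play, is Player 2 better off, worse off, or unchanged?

worse off

Backward induction with Row moving first.
- A → Player 2 plays c2 (best of -3, 8, -2); Row gets 2.
- B → Player 2 plays c2 (best of -2, 6, -2); Row gets 0.
- C → Player 2 plays c3 (best of 1, -5, 5); Row gets -2.
- D → Player 2 plays c2 (best of 8, 9, 7); Row gets 0.
- E → Player 2 plays c1 (best of 7, 0, -5); Row gets 7.
Maximizing over 2, 0, -2, 0, 7, Row chooses E. Subgame-perfect outcome: (E, c1) with payoffs (7, 7).
For the simultaneous game, intersect best replies.
Row's best replies: c1→B; c2→A; c3→B.
Player 2's best replies: A→c2; B→c2; C→c3; D→c2; E→c1.
Only (A, c2) has each player best-responding; Nash payoffs (2, 8).
Player 2 earns 7 sequentially versus 8 at the Nash outcome: worse off.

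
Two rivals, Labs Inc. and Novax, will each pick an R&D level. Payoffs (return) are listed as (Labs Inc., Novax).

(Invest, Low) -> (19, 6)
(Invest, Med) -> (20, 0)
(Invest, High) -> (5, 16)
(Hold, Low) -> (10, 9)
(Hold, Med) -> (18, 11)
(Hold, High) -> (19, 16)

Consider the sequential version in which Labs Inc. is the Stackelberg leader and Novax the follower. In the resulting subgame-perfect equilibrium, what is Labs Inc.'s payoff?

19

Solve by backward induction (Labs Inc. leads).
- Invest → Novax plays High (best of 6, 0, 16); Labs Inc. gets 5.
- Hold → Novax plays High (best of 9, 11, 16); Labs Inc. gets 19.
Among 5, 19, the best is 19 at Hold. Subgame-perfect outcome: (Hold, High) with payoffs (19, 16).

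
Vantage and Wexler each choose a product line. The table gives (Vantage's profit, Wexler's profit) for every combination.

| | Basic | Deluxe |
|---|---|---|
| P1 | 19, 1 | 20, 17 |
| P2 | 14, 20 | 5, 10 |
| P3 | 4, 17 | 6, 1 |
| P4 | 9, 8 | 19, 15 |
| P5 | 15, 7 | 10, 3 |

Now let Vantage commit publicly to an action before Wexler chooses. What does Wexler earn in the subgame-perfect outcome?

17

Backward induction with Vantage moving first.
- P1: Wexler compares 1, 17 and picks Deluxe; Vantage would get 20.
- P2: Wexler compares 20, 10 and picks Basic; Vantage would get 14.
- P3: Wexler compares 17, 1 and picks Basic; Vantage would get 4.
- P4: Wexler compares 8, 15 and picks Deluxe; Vantage would get 19.
- P5: Wexler compares 7, 3 and picks Basic; Vantage would get 15.
Vantage's induced payoffs are 20, 14, 4, 19, 15, so Vantage commits to P1. Subgame-perfect outcome: (P1, Deluxe) with payoffs (20, 17).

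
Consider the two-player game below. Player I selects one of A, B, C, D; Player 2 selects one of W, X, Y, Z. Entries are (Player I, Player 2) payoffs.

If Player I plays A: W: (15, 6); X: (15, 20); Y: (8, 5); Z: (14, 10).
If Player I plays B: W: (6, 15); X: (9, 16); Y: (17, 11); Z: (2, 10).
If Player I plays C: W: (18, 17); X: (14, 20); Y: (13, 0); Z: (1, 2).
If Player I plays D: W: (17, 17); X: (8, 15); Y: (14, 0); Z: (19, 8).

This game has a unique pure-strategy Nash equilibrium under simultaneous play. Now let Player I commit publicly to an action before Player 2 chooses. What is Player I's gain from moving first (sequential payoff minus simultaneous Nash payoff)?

Work backward from Player 2's decision.
- A → Player 2 plays X (best of 6, 20, 5, 10); Player I gets 15.
- B → Player 2 plays X (best of 15, 16, 11, 10); Player I gets 9.
- C → Player 2 plays X (best of 17, 20, 0, 2); Player I gets 14.
- D → Player 2 plays W (best of 17, 15, 0, 8); Player I gets 17.
Player I's induced payoffs are 15, 9, 14, 17, so Player I commits to D. Subgame-perfect outcome: (D, W) with payoffs (17, 17).
Now find the simultaneous Nash equilibrium.
Player I's best replies: W→C; X→A; Y→B; Z→D.
Player 2's best replies: A→X; B→X; C→X; D→W.
The unique mutual best reply is (A, X), giving (15, 20).
Player I's commitment gain: 17 − 15 = 2.

2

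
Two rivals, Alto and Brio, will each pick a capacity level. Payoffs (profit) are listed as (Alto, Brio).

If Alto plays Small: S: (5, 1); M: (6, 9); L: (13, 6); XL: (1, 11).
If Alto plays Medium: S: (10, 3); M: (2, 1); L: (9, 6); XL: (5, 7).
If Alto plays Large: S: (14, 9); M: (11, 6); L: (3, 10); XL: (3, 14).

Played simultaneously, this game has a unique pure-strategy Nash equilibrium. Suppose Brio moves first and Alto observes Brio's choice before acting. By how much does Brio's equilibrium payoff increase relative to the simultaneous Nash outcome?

Backward induction with Brio moving first.
- S: Alto compares 5, 10, 14 and picks Large; Brio would get 9.
- M: Alto compares 6, 2, 11 and picks Large; Brio would get 6.
- L: Alto compares 13, 9, 3 and picks Small; Brio would get 6.
- XL: Alto compares 1, 5, 3 and picks Medium; Brio would get 7.
Brio's induced payoffs are 9, 6, 6, 7, so Brio commits to S. Subgame-perfect outcome: (Large, S) with payoffs (14, 9).
Now find the simultaneous Nash equilibrium.
Alto's best replies: S→Large; M→Large; L→Small; XL→Medium.
Brio's best replies: Small→XL; Medium→XL; Large→XL.
Only (Medium, XL) has each player best-responding; Nash payoffs (5, 7).
Brio's commitment gain: 9 − 7 = 2.

2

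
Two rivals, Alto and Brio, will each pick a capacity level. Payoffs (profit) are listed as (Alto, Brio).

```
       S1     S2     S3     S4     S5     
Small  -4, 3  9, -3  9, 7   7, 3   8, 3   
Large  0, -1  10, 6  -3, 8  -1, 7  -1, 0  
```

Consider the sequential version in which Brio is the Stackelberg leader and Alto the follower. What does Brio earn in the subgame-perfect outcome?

7

Work backward from Alto's decision.
- S1 → Alto plays Large (best of -4, 0); Brio gets -1.
- S2 → Alto plays Large (best of 9, 10); Brio gets 6.
- S3 → Alto plays Small (best of 9, -3); Brio gets 7.
- S4 → Alto plays Small (best of 7, -1); Brio gets 3.
- S5 → Alto plays Small (best of 8, -1); Brio gets 3.
Brio's induced payoffs are -1, 6, 7, 3, 3, so Brio commits to S3. Subgame-perfect outcome: (Small, S3) with payoffs (9, 7).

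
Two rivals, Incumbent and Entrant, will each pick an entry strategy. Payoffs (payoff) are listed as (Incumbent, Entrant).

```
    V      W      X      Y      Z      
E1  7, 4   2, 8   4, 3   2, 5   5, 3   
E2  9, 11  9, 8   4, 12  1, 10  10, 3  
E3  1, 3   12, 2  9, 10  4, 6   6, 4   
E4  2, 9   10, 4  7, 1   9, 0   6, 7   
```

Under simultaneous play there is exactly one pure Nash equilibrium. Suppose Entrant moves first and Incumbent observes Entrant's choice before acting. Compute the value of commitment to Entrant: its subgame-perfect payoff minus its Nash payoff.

1

Backward induction with Entrant moving first.
- V: BR = E2, leader payoff 11.
- W: BR = E3, leader payoff 2.
- X: BR = E3, leader payoff 10.
- Y: BR = E4, leader payoff 0.
- Z: BR = E2, leader payoff 3.
Entrant's induced payoffs are 11, 2, 10, 0, 3, so Entrant commits to V. Subgame-perfect outcome: (E2, V) with payoffs (9, 11).
Under simultaneous play:
Incumbent's best replies: V→E2; W→E3; X→E3; Y→E4; Z→E2.
Entrant's best replies: E1→W; E2→X; E3→X; E4→V.
Only (E3, X) has each player best-responding; Nash payoffs (9, 10).
Entrant's commitment gain: 11 − 10 = 1.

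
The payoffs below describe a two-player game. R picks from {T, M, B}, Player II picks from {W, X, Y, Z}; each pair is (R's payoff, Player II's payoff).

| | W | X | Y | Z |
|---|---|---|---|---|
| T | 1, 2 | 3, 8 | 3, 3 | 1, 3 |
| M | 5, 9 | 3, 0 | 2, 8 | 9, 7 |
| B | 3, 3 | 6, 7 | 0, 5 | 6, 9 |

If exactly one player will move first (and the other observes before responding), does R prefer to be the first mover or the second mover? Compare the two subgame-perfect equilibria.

If R leads: Player II's best replies are T→X, M→W, B→Z; R's induced payoffs 3, 5, 6; outcome (B, Z), payoffs (6, 9).
If Player II leads: R's best replies are W→M, X→B, Y→T, Z→M; Player II's induced payoffs 9, 7, 3, 7; outcome (M, W), payoffs (5, 9).
R gets 6 moving first and 5 moving second, so R prefers to move first.

first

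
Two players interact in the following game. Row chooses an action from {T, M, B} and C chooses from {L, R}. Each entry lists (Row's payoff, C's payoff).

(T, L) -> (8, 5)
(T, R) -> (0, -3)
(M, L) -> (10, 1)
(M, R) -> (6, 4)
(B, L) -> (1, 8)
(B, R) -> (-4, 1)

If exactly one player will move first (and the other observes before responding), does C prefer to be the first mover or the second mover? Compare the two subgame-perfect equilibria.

If Row leads: C's best replies are T→L, M→R, B→L; Row's induced payoffs 8, 6, 1; outcome (T, L), payoffs (8, 5).
If C leads: Row's best replies are L→M, R→M; C's induced payoffs 1, 4; outcome (M, R), payoffs (6, 4).
C gets 4 moving first and 5 moving second, so C prefers to move second.

second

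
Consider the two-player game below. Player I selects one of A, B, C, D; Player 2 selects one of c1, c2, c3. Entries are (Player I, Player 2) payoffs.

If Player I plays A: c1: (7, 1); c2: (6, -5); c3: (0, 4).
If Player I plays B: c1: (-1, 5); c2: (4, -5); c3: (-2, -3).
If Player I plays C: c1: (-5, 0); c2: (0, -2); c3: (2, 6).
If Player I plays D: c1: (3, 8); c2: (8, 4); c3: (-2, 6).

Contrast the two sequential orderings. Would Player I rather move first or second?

If Player I leads: Player 2's best replies are A→c3, B→c1, C→c3, D→c1; Player I's induced payoffs 0, -1, 2, 3; outcome (D, c1), payoffs (3, 8).
If Player 2 leads: Player I's best replies are c1→A, c2→D, c3→C; Player 2's induced payoffs 1, 4, 6; outcome (C, c3), payoffs (2, 6).
Player I gets 3 moving first and 2 moving second, so Player I prefers to move first.

first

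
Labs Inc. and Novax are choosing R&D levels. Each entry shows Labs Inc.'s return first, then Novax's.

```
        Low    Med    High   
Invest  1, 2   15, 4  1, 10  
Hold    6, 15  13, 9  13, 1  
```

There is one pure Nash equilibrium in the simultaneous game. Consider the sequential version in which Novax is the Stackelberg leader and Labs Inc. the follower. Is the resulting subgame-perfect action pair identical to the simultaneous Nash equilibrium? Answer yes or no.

Backward induction with Novax moving first.
- Low: Labs Inc. compares 1, 6 and picks Hold; Novax would get 15.
- Med: Labs Inc. compares 15, 13 and picks Invest; Novax would get 4.
- High: Labs Inc. compares 1, 13 and picks Hold; Novax would get 1.
Among 15, 4, 1, the best is 15 at Low. Subgame-perfect outcome: (Hold, Low) with payoffs (6, 15).
Now find the simultaneous Nash equilibrium.
Labs Inc.'s best replies: Low→Hold; Med→Invest; High→Hold.
Novax's best replies: Invest→High; Hold→Low.
Only (Hold, Low) has each player best-responding; Nash payoffs (6, 15).
Sequential outcome (Hold, Low) coincides with the Nash profile (Hold, Low).

yes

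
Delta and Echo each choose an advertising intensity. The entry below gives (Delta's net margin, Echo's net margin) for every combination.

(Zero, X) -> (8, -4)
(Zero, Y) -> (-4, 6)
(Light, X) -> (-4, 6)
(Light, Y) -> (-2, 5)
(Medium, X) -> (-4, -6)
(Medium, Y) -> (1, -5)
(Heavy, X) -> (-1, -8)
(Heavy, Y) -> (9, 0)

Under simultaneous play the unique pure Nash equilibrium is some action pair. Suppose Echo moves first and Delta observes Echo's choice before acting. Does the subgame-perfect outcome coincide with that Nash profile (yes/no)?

Backward induction with Echo moving first.
- X: BR = Zero, leader payoff -4.
- Y: BR = Heavy, leader payoff 0.
Echo's induced payoffs are -4, 0, so Echo commits to Y. Subgame-perfect outcome: (Heavy, Y) with payoffs (9, 0).
Now find the simultaneous Nash equilibrium.
Delta's best replies: X→Zero; Y→Heavy.
Echo's best replies: Zero→Y; Light→X; Medium→Y; Heavy→Y.
The unique mutual best reply is (Heavy, Y), giving (9, 0).
Sequential outcome (Heavy, Y) coincides with the Nash profile (Heavy, Y).

yes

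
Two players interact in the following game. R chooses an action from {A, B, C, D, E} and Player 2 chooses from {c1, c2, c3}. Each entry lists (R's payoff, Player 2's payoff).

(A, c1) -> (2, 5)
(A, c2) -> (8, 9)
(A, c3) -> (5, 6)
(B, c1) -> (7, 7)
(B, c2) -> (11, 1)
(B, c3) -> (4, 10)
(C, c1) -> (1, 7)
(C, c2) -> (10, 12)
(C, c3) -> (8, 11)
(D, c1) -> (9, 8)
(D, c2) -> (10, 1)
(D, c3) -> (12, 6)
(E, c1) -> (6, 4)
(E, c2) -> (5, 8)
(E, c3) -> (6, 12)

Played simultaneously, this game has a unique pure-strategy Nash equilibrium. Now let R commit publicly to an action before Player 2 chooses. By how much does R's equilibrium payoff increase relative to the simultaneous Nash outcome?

Backward induction with R moving first.
- A: Player 2 compares 5, 9, 6 and picks c2; R would get 8.
- B: Player 2 compares 7, 1, 10 and picks c3; R would get 4.
- C: Player 2 compares 7, 12, 11 and picks c2; R would get 10.
- D: Player 2 compares 8, 1, 6 and picks c1; R would get 9.
- E: Player 2 compares 4, 8, 12 and picks c3; R would get 6.
Maximizing over 8, 4, 10, 9, 6, R chooses C. Subgame-perfect outcome: (C, c2) with payoffs (10, 12).
For the simultaneous game, intersect best replies.
R's best replies: c1→D; c2→B; c3→D.
Player 2's best replies: A→c2; B→c3; C→c2; D→c1; E→c3.
The unique mutual best reply is (D, c1), giving (9, 8).
R's commitment gain: 10 − 9 = 1.

1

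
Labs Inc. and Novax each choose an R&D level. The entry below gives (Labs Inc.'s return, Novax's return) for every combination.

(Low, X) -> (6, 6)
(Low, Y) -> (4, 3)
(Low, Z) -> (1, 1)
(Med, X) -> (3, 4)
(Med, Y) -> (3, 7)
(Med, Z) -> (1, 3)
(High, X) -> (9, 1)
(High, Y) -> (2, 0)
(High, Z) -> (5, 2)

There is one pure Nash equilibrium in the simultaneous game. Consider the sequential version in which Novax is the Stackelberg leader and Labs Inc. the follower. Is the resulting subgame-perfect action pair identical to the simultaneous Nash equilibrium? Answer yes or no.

Labs Inc. best-responds to each possible Novax move:
- X: Labs Inc. compares 6, 3, 9 and picks High; Novax would get 1.
- Y: Labs Inc. compares 4, 3, 2 and picks Low; Novax would get 3.
- Z: Labs Inc. compares 1, 1, 5 and picks High; Novax would get 2.
Novax's induced payoffs are 1, 3, 2, so Novax commits to Y. Subgame-perfect outcome: (Low, Y) with payoffs (4, 3).
For the simultaneous game, intersect best replies.
Labs Inc.'s best replies: X→High; Y→Low; Z→High.
Novax's best replies: Low→X; Med→Y; High→Z.
Only (High, Z) has each player best-responding; Nash payoffs (5, 2).
Sequential outcome (Low, Y) differs from the Nash profile (High, Z).

no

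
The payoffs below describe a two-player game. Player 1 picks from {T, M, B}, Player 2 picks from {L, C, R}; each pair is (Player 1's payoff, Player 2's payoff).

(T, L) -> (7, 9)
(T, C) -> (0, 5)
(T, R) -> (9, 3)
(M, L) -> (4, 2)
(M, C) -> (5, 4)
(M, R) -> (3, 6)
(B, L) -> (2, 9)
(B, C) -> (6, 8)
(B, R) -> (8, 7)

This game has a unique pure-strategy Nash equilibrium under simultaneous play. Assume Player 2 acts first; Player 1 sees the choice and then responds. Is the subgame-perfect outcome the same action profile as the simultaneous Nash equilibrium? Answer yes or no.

Player 1 best-responds to each possible Player 2 move:
- L: BR = T, leader payoff 9.
- C: BR = B, leader payoff 8.
- R: BR = T, leader payoff 3.
Player 2's induced payoffs are 9, 8, 3, so Player 2 commits to L. Subgame-perfect outcome: (T, L) with payoffs (7, 9).
For the simultaneous game, intersect best replies.
Player 1's best replies: L→T; C→B; R→T.
Player 2's best replies: T→L; M→R; B→L.
The unique mutual best reply is (T, L), giving (7, 9).
Sequential outcome (T, L) coincides with the Nash profile (T, L).

yes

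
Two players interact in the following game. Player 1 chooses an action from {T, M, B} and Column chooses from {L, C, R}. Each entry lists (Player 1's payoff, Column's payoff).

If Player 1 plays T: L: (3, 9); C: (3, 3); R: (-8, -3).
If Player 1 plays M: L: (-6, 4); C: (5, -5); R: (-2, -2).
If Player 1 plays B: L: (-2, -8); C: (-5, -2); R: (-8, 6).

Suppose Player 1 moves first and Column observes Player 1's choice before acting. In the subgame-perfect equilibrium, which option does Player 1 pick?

T

Solve by backward induction (Player 1 leads).
- T: Column compares 9, 3, -3 and picks L; Player 1 would get 3.
- M: Column compares 4, -5, -2 and picks L; Player 1 would get -6.
- B: Column compares -8, -2, 6 and picks R; Player 1 would get -8.
Maximizing over 3, -6, -8, Player 1 chooses T. Subgame-perfect outcome: (T, L) with payoffs (3, 9).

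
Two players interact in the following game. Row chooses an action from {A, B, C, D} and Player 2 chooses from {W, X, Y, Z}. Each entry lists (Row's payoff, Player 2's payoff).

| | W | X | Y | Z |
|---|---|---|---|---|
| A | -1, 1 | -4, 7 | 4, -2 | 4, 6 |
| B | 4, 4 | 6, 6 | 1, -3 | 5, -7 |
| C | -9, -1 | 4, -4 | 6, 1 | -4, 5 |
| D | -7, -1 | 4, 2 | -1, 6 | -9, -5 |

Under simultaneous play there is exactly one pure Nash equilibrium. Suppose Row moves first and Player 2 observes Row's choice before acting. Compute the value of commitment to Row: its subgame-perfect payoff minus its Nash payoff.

Solve by backward induction (Row leads).
- A: BR = X, leader payoff -4.
- B: BR = X, leader payoff 6.
- C: BR = Z, leader payoff -4.
- D: BR = Y, leader payoff -1.
Maximizing over -4, 6, -4, -1, Row chooses B. Subgame-perfect outcome: (B, X) with payoffs (6, 6).
For the simultaneous game, intersect best replies.
Row's best replies: W→B; X→B; Y→C; Z→B.
Player 2's best replies: A→X; B→X; C→Z; D→Y.
The unique mutual best reply is (B, X), giving (6, 6).
Row's commitment gain: 6 − 6 = 0.

0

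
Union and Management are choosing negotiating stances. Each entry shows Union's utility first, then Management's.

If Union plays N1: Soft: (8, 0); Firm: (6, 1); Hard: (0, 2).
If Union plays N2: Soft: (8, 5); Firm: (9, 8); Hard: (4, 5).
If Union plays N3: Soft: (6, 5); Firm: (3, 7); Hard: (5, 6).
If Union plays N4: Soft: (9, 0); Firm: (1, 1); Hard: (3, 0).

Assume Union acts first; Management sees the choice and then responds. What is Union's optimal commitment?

N2

Management best-responds to each possible Union move:
- N1: Management compares 0, 1, 2 and picks Hard; Union would get 0.
- N2: Management compares 5, 8, 5 and picks Firm; Union would get 9.
- N3: Management compares 5, 7, 6 and picks Firm; Union would get 3.
- N4: Management compares 0, 1, 0 and picks Firm; Union would get 1.
Union's induced payoffs are 0, 9, 3, 1, so Union commits to N2. Subgame-perfect outcome: (N2, Firm) with payoffs (9, 8).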